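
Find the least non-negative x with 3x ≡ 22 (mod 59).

The inverse of 3 mod 59 is 20 (since 3·20 = 60 ≡ 1).
Multiplying both sides by 20: x ≡ 20·22 = 440 ≡ 27 (mod 59).

27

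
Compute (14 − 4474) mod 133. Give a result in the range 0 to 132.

4474 mod 133 = 85 (since 33·133 = 4389).
(14 − 85) mod 133 = 62.

62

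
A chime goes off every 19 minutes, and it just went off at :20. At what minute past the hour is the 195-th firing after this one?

195·19 = 3705.
3705 − 61·60 = 45, so 3705 ≡ 45 (mod 60).
(20 + 45) mod 60 = 5.

5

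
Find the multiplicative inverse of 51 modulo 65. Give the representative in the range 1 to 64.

51

51·51 = 2601 = 40·65 + 1, so 51⁻¹ ≡ 51 (mod 65).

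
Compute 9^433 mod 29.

Square-and-reduce mod 29: 9^1≡9, 9^2≡23, 9^4≡7, 9^8≡20, 9^16≡23, 9^32≡7, 9^64≡20, 9^128≡23, 9^256≡7.
433 = 1 + 16 + 32 + 128 + 256, so 9^433 ≡ 9·23·7·23·7 ≡ 13 (mod 29).

13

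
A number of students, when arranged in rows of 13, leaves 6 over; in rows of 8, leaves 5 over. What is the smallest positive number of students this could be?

Since 8·5 ≡ 1 (mod 13), take x = 5 + 8·((6−5)·5 mod 13) = 5 + 8·5 = 45.
Check: 45 mod 13 = 6, 45 mod 8 = 5.

45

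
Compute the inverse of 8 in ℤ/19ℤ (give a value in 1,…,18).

19 = 2·8 + 3
8 = 2·3 + 2
3 = 1·2 + 1
2 = 2·1 + 0
Back-substituting gives 8·12 ≡ 1 (mod 19).

12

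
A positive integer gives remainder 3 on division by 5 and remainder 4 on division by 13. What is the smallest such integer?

Since 13·2 ≡ 1 (mod 5), take x = 4 + 13·((3−4)·2 mod 5) = 4 + 13·3 = 43.
Check: 43 mod 5 = 3, 43 mod 13 = 4.

43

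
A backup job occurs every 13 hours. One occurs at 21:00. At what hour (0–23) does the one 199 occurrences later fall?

199·13 = 2587.
2587 mod 24 = 19 (since 107·24 = 2568).
(21 + 19) mod 24 = 16.

16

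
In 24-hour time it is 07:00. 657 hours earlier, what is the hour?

22

657 mod 24 = 9 (since 27·24 = 648).
(7 − 9) mod 24 = 22.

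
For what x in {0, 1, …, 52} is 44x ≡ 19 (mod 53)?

The inverse of 44 mod 53 is 47 (since 44·47 = 2068 ≡ 1).
So x ≡ 47·19 = 893 ≡ 45 (mod 53).
Check: 44·45 = 1980 = 37·53 + 19.

45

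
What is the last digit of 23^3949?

3

The units digit of 23^n cycles with period 4: 3, 9, 7, 1, …
3949 mod 4 = 1, so the last digit matches 3^1 = 3.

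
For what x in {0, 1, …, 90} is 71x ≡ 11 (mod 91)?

4

71⁻¹ ≡ 50 (mod 91) because 71·50 = 3550 = 39·91 + 1.
Multiplying both sides by 50: x ≡ 50·11 = 550 ≡ 4 (mod 91).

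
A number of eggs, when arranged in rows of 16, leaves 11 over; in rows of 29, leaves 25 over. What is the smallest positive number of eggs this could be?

315

x ≡ 11 (mod 16) gives x ∈ {11, 27, 43, 59, 75, 91, 107, 123, …}.
The first of these with x mod 29 = 25 is 315.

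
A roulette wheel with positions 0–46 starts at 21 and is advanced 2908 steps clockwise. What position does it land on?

2908 = 61·47 + 41, so 2908 mod 47 = 41.
(21 + 41) mod 47 = 15.

15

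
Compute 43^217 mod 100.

43

Successive squares of 43 mod 100: 43^1≡43, 43^2≡49, 43^4≡1, 43^8≡1, 43^16≡1, 43^32≡1, 43^64≡1, 43^128≡1.
217 = 1 + 8 + 16 + 64 + 128, so 43^217 ≡ 43·1·1·1·1 ≡ 43 (mod 100).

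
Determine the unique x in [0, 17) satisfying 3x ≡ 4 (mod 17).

3⁻¹ ≡ 6 (mod 17) because 3·6 = 18 = 1·17 + 1.
Multiplying both sides by 6: x ≡ 6·4 = 24 ≡ 7 (mod 17).

7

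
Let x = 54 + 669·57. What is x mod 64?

43

669·57 = 38133.
38133 − 595·64 = 53, so 38133 ≡ 53 (mod 64).
(54 + 53) mod 64 = 43.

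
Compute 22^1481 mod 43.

By repeated squaring mod 43: 22^1≡22, 22^2≡11, 22^4≡35, 22^8≡21, 22^16≡11, 22^32≡35, 22^64≡21, 22^128≡11, 22^256≡35, 22^512≡21, 22^1024≡11.
1481 = 1 + 8 + 64 + 128 + 256 + 1024, so 22^1481 ≡ 22·21·21·11·35·11 ≡ 8 (mod 43).

8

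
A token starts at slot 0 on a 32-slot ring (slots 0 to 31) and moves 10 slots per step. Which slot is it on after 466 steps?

20

466·10 = 4660.
4660 mod 32 = 20 (since 145·32 = 4640).
(0 + 20) mod 32 = 20.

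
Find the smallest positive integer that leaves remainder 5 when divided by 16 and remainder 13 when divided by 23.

Since 23·7 ≡ 1 (mod 16), take x = 13 + 23·((5−13)·7 mod 16) = 13 + 23·8 = 197.
Check: 197 mod 16 = 5, 197 mod 23 = 13.

197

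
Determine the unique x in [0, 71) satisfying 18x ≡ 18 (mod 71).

1

18⁻¹ ≡ 4 (mod 71) because 18·4 = 72 = 1·71 + 1.
Multiplying both sides by 4: x ≡ 4·18 = 72 ≡ 1 (mod 71).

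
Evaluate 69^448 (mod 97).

1

By repeated squaring mod 97: 69^1≡69, 69^2≡8, 69^4≡64, 69^8≡22, 69^16≡96, 69^32≡1, 69^64≡1, 69^128≡1, 69^256≡1.
448 = 64 + 128 + 256, so 69^448 ≡ 1·1·1 ≡ 1 (mod 97).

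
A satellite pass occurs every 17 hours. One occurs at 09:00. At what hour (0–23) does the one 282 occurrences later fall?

282·17 = 4794.
4794 − 199·24 = 18, so 4794 ≡ 18 (mod 24).
(9 + 18) mod 24 = 3.

3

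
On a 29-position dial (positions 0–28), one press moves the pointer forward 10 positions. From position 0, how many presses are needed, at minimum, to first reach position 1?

10·3 = 30 = 1·29 + 1, so 10⁻¹ ≡ 3 (mod 29).

3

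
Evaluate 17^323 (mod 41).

34

By repeated squaring mod 41: 17^1≡17, 17^2≡2, 17^4≡4, 17^8≡16, 17^16≡10, 17^32≡18, 17^64≡37, 17^128≡16, 17^256≡10.
Since 323 = 1 + 2 + 64 + 256 in binary, 17^323 ≡ 17·2·37·10 ≡ 34 (mod 41).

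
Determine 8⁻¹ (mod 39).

5

8·5 = 40 = 1·39 + 1, so 8⁻¹ ≡ 5 (mod 39).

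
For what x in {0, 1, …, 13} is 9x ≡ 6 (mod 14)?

10

The inverse of 9 mod 14 is 11 (since 9·11 = 99 ≡ 1).
So x ≡ 11·6 = 66 ≡ 10 (mod 14).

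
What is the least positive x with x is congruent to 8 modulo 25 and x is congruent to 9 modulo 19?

x ≡ 9 (mod 19) gives x ∈ {9, 28, 47, 66, 85, 104, 123, 142, …}.
The first of these with x mod 25 = 8 is 408.

408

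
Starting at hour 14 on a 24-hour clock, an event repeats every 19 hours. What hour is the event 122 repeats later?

122·19 = 2318.
Dividing 2318 by 24 gives quotient 96 and remainder 14.
(14 + 14) mod 24 = 4.

4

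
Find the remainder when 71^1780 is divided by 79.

Successive squares of 71 mod 79: 71^1≡71, 71^2≡64, 71^4≡67, 71^8≡65, 71^16≡38, 71^32≡22, 71^64≡10, 71^128≡21, 71^256≡46, 71^512≡62, 71^1024≡52.
1780 = 4 + 16 + 32 + 64 + 128 + 512 + 1024, so 71^1780 ≡ 67·38·22·10·21·62·52 ≡ 10 (mod 79).

10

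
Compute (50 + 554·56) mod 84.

554·56 = 31024.
31024 = 369·84 + 28, so 31024 mod 84 = 28.
(50 + 28) mod 84 = 78.

78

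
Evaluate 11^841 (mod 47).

Square-and-reduce mod 47: 11^1≡11, 11^2≡27, 11^4≡24, 11^8≡12, 11^16≡3, 11^32≡9, 11^64≡34, 11^128≡28, 11^256≡32, 11^512≡37.
841 = 1 + 8 + 64 + 256 + 512, so 11^841 ≡ 11·12·34·32·37 ≡ 19 (mod 47).

19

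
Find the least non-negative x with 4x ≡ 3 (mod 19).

15

4⁻¹ ≡ 5 (mod 19) because 4·5 = 20 = 1·19 + 1.
Multiplying both sides by 5: x ≡ 5·3 = 15 ≡ 15 (mod 19).
Check: 4·15 = 60 = 3·19 + 3.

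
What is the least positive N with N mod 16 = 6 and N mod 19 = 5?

x ≡ 6 (mod 16) gives x ∈ {6, 22, 38, 54, 70, 86, 102, 118, …}.
The first of these with x mod 19 = 5 is 214.

214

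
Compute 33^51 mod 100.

17

By repeated squaring mod 100: 33^1≡33, 33^2≡89, 33^4≡21, 33^8≡41, 33^16≡81, 33^32≡61.
Since 51 = 1 + 2 + 16 + 32 in binary, 33^51 ≡ 33·89·81·61 ≡ 17 (mod 100).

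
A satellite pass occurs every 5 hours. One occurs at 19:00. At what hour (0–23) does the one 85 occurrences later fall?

12

85·5 = 425.
Dividing 425 by 24 gives quotient 17 and remainder 17.
(19 + 17) mod 24 = 12.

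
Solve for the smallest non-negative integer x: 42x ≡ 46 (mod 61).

The inverse of 42 mod 61 is 16 (since 42·16 = 672 ≡ 1).
Multiplying both sides by 16: x ≡ 16·46 = 736 ≡ 4 (mod 61).

4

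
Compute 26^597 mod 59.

29

Square-and-reduce mod 59: 26^1≡26, 26^2≡27, 26^4≡21, 26^8≡28, 26^16≡17, 26^32≡53, 26^64≡36, 26^128≡57, 26^256≡4, 26^512≡16.
597 = 1 + 4 + 16 + 64 + 512, so 26^597 ≡ 26·21·17·36·16 ≡ 29 (mod 59).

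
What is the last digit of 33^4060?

1

Powers of 3 mod 10 repeat with period 4: 3, 9, 7, 1.
4060 leaves remainder 0 on division by 4, so 33^4060 ends in 1.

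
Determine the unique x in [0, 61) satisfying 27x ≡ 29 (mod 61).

27⁻¹ ≡ 52 (mod 61) because 27·52 = 1404 = 23·61 + 1.
So x ≡ 52·29 = 1508 ≡ 44 (mod 61).

44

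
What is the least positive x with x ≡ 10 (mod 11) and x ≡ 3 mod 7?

10

Since 7·8 ≡ 1 (mod 11), take x = 3 + 7·((10−3)·8 mod 11) = 3 + 7·1 = 10.
Check: 10 mod 11 = 10, 10 mod 7 = 3.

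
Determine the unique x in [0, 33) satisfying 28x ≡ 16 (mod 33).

10

The inverse of 28 mod 33 is 13 (since 28·13 = 364 ≡ 1).
So x ≡ 13·16 = 208 ≡ 10 (mod 33).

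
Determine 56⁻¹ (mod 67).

56·6 = 336 = 5·67 + 1, so 56⁻¹ ≡ 6 (mod 67).

6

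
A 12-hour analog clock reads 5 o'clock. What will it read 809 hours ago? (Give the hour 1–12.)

12

Dividing 809 by 12 gives quotient 67 and remainder 5.
5 − 5 → 12 on a 12-hour dial.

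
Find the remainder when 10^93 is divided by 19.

Square-and-reduce mod 19: 10^1≡10, 10^2≡5, 10^4≡6, 10^8≡17, 10^16≡4, 10^32≡16, 10^64≡9.
93 = 1 + 4 + 8 + 16 + 64, so 10^93 ≡ 10·6·17·4·9 ≡ 12 (mod 19).

12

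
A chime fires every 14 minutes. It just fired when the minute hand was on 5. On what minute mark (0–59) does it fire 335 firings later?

15

335·14 = 4690.
4690 mod 60 = 10 (since 78·60 = 4680).
(5 + 10) mod 60 = 15.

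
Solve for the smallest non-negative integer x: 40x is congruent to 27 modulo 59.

The inverse of 40 mod 59 is 31 (since 40·31 = 1240 ≡ 1).
So x ≡ 31·27 = 837 ≡ 11 (mod 59).

11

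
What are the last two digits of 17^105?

57

Square-and-reduce mod 100: 17^1≡17, 17^2≡89, 17^4≡21, 17^8≡41, 17^16≡81, 17^32≡61, 17^64≡21.
Since 105 = 1 + 8 + 32 + 64 in binary, 17^105 ≡ 17·41·61·21 ≡ 57 (mod 100).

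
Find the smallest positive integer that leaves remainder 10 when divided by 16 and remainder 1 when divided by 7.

106

x ≡ 1 (mod 7) gives x ∈ {1, 8, 15, 22, 29, 36, 43, 50, …}.
The first of these with x mod 16 = 10 is 106.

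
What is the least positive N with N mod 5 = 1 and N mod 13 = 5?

x ≡ 1 (mod 5) gives x ∈ {1, 6, 11, 16, 21, 26, 31}.
The first of these with x mod 13 = 5 is 31.

31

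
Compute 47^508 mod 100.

Square-and-reduce mod 100: 47^1≡47, 47^2≡9, 47^4≡81, 47^8≡61, 47^16≡21, 47^32≡41, 47^64≡81, 47^128≡61, 47^256≡21.
508 = 4 + 8 + 16 + 32 + 64 + 128 + 256, so 47^508 ≡ 81·61·21·41·81·61·21 ≡ 61 (mod 100).

61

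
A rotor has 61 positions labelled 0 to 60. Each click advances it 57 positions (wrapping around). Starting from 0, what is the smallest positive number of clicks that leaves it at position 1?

57·15 = 855 = 14·61 + 1, so 57⁻¹ ≡ 15 (mod 61).

15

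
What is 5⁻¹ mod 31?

5·25 = 125 = 4·31 + 1, so 5⁻¹ ≡ 25 (mod 31).

25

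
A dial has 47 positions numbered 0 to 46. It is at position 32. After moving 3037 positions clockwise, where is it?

14

3037 = 64·47 + 29, so 3037 mod 47 = 29.
(32 + 29) mod 47 = 14.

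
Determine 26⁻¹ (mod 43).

43 = 1·26 + 17
26 = 1·17 + 9
17 = 1·9 + 8
9 = 1·8 + 1
8 = 8·1 + 0
Back-substituting gives 26·5 ≡ 1 (mod 43).

5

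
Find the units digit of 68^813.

Last digits of 8^n: 8, 4, 2, 6 (period 4).
813 mod 4 = 1, so the last digit matches 8^1 = 8.

8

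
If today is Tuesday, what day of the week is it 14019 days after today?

Sunday

14019 − 2002·7 = 5, so 14019 ≡ 5 (mod 7).
Tuesday + 5 days → Sunday.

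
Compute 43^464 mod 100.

Successive squares of 43 mod 100: 43^1≡43, 43^2≡49, 43^4≡1, 43^8≡1, 43^16≡1, 43^32≡1, 43^64≡1, 43^128≡1, 43^256≡1.
464 = 16 + 64 + 128 + 256, so 43^464 ≡ 1·1·1·1 ≡ 1 (mod 100).

1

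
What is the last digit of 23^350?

9

The units digit of 23^n cycles with period 4: 3, 9, 7, 1, …
350 leaves remainder 2 on division by 4, so 23^350 ends in 9.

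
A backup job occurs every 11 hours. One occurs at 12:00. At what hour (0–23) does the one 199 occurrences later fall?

17

199·11 = 2189.
Dividing 2189 by 24 gives quotient 91 and remainder 5.
(12 + 5) mod 24 = 17.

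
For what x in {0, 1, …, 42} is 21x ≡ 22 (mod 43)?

42

The inverse of 21 mod 43 is 41 (since 21·41 = 861 ≡ 1).
So x ≡ 41·22 = 902 ≡ 42 (mod 43).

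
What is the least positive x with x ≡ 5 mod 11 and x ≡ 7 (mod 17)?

Since 17·2 ≡ 1 (mod 11), take x = 7 + 17·((5−7)·2 mod 11) = 7 + 17·7 = 126.
Check: 126 mod 11 = 5, 126 mod 17 = 7.

126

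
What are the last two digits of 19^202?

By repeated squaring mod 100: 19^1≡19, 19^2≡61, 19^4≡21, 19^8≡41, 19^16≡81, 19^32≡61, 19^64≡21, 19^128≡41.
202 = 2 + 8 + 64 + 128, so 19^202 ≡ 61·41·21·41 ≡ 61 (mod 100).

61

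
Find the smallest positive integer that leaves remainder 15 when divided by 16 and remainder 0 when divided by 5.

x ≡ 0 (mod 5) gives x ∈ {0, 5, 10, 15}.
The first of these with x mod 16 = 15 is 15.

15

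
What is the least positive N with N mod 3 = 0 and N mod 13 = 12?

x ≡ 0 (mod 3) gives x ∈ {0, 3, 6, 9, 12}.
The first of these with x mod 13 = 12 is 12.

12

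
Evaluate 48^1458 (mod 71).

Successive squares of 48 mod 71: 48^1≡48, 48^2≡32, 48^4≡30, 48^8≡48, 48^16≡32, 48^32≡30, 48^64≡48, 48^128≡32, 48^256≡30, 48^512≡48, 48^1024≡32.
Since 1458 = 2 + 16 + 32 + 128 + 256 + 1024 in binary, 48^1458 ≡ 32·32·30·32·30·32 ≡ 32 (mod 71).

32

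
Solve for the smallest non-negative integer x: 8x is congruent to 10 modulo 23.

The inverse of 8 mod 23 is 3 (since 8·3 = 24 ≡ 1).
Multiplying both sides by 3: x ≡ 3·10 = 30 ≡ 7 (mod 23).

7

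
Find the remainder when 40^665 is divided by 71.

Square-and-reduce mod 71: 40^1≡40, 40^2≡38, 40^4≡24, 40^8≡8, 40^16≡64, 40^32≡49, 40^64≡58, 40^128≡27, 40^256≡19, 40^512≡6.
665 = 1 + 8 + 16 + 128 + 512, so 40^665 ≡ 40·8·64·27·6 ≡ 1 (mod 71).

1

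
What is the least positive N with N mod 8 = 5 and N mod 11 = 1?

45

x ≡ 5 (mod 8) gives x ∈ {5, 13, 21, 29, 37, 45}.
The first of these with x mod 11 = 1 is 45.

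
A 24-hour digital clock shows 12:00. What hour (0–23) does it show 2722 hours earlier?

2722 − 113·24 = 10, so 2722 ≡ 10 (mod 24).
(12 − 10) mod 24 = 2.

2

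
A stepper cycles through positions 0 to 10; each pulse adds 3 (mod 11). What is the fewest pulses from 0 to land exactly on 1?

4

11 = 3·3 + 2
3 = 1·2 + 1
2 = 2·1 + 0
Back-substituting gives 3·4 ≡ 1 (mod 11).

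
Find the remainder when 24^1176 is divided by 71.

By repeated squaring mod 71: 24^1≡24, 24^2≡8, 24^4≡64, 24^8≡49, 24^16≡58, 24^32≡27, 24^64≡19, 24^128≡6, 24^256≡36, 24^512≡18, 24^1024≡40.
1176 = 8 + 16 + 128 + 1024, so 24^1176 ≡ 49·58·6·40 ≡ 54 (mod 71).

54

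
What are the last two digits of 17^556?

By repeated squaring mod 100: 17^1≡17, 17^2≡89, 17^4≡21, 17^8≡41, 17^16≡81, 17^32≡61, 17^64≡21, 17^128≡41, 17^256≡81, 17^512≡61.
Since 556 = 4 + 8 + 32 + 512 in binary, 17^556 ≡ 21·41·61·61 ≡ 81 (mod 100).

81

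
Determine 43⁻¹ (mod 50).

7

43·7 = 301 = 6·50 + 1, so 43⁻¹ ≡ 7 (mod 50).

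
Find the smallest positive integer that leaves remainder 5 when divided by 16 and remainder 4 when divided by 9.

x ≡ 4 (mod 9) gives x ∈ {4, 13, 22, 31, 40, 49, 58, 67, …}.
The first of these with x mod 16 = 5 is 85.

85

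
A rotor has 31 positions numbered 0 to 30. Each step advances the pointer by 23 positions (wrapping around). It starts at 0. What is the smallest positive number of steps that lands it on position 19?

23⁻¹ ≡ 27 (mod 31) because 23·27 = 621 = 20·31 + 1.
Multiplying both sides by 27: x ≡ 27·19 = 513 ≡ 17 (mod 31).
Check: 23·17 = 391 = 12·31 + 19.

17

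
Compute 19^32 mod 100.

By repeated squaring mod 100: 19^1≡19, 19^2≡61, 19^4≡21, 19^8≡41, 19^16≡81, 19^32≡61.
Since 32 = 32 in binary, 19^32 ≡ 61 ≡ 61 (mod 100).

61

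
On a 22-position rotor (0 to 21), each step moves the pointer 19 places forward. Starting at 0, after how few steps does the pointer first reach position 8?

12

19⁻¹ ≡ 7 (mod 22) because 19·7 = 133 = 6·22 + 1.
So x ≡ 7·8 = 56 ≡ 12 (mod 22).
Check: 19·12 = 228 = 10·22 + 8.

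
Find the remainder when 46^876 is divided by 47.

By repeated squaring mod 47: 46^1≡46, 46^2≡1, 46^4≡1, 46^8≡1, 46^16≡1, 46^32≡1, 46^64≡1, 46^128≡1, 46^256≡1, 46^512≡1.
Since 876 = 4 + 8 + 32 + 64 + 256 + 512 in binary, 46^876 ≡ 1·1·1·1·1·1 ≡ 1 (mod 47).

1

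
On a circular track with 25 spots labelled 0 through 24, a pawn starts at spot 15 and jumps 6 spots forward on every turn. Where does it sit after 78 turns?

8

78·6 = 468.
468 = 18·25 + 18, so 468 mod 25 = 18.
(15 + 18) mod 25 = 8.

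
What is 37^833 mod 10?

Powers of 7 mod 10 repeat with period 4: 7, 9, 3, 1.
833 mod 4 = 1, so the last digit matches 7^1 = 7.

7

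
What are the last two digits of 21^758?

Successive squares of 21 mod 100: 21^1≡21, 21^2≡41, 21^4≡81, 21^8≡61, 21^16≡21, 21^32≡41, 21^64≡81, 21^128≡61, 21^256≡21, 21^512≡41.
758 = 2 + 4 + 16 + 32 + 64 + 128 + 512, so 21^758 ≡ 41·81·21·41·81·61·41 ≡ 61 (mod 100).

61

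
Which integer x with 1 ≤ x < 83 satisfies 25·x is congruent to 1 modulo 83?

10

25·10 = 250 = 3·83 + 1, so 25⁻¹ ≡ 10 (mod 83).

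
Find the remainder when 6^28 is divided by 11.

4

Square-and-reduce mod 11: 6^1≡6, 6^2≡3, 6^4≡9, 6^8≡4, 6^16≡5.
Since 28 = 4 + 8 + 16 in binary, 6^28 ≡ 9·4·5 ≡ 4 (mod 11).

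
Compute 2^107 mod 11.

7

Successive squares of 2 mod 11: 2^1≡2, 2^2≡4, 2^4≡5, 2^8≡3, 2^16≡9, 2^32≡4, 2^64≡5.
107 = 1 + 2 + 8 + 32 + 64, so 2^107 ≡ 2·4·3·4·5 ≡ 7 (mod 11).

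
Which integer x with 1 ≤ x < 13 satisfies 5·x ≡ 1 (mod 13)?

8

13 = 2·5 + 3
5 = 1·3 + 2
3 = 1·2 + 1
2 = 2·1 + 0
Back-substituting gives 5·8 ≡ 1 (mod 13).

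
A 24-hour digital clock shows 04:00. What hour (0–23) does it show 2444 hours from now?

2444 = 101·24 + 20, so 2444 mod 24 = 20.
(4 + 20) mod 24 = 0.

0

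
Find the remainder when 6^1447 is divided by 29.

4

Successive squares of 6 mod 29: 6^1≡6, 6^2≡7, 6^4≡20, 6^8≡23, 6^16≡7, 6^32≡20, 6^64≡23, 6^128≡7, 6^256≡20, 6^512≡23, 6^1024≡7.
Since 1447 = 1 + 2 + 4 + 32 + 128 + 256 + 1024 in binary, 6^1447 ≡ 6·7·20·20·7·20·7 ≡ 4 (mod 29).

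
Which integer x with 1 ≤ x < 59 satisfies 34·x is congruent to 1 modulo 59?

33

59 = 1·34 + 25
34 = 1·25 + 9
25 = 2·9 + 7
9 = 1·7 + 2
7 = 3·2 + 1
2 = 2·1 + 0
Back-substituting gives 34·33 ≡ 1 (mod 59).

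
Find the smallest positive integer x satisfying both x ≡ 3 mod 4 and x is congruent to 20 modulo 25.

Since 25·1 ≡ 1 (mod 4), take x = 20 + 25·((3−20)·1 mod 4) = 20 + 25·3 = 95.
Check: 95 mod 4 = 3, 95 mod 25 = 20.

95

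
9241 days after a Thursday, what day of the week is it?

Friday

9241 − 1320·7 = 1, so 9241 ≡ 1 (mod 7).
Thursday + 1 day → Friday.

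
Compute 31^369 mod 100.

71

Square-and-reduce mod 100: 31^1≡31, 31^2≡61, 31^4≡21, 31^8≡41, 31^16≡81, 31^32≡61, 31^64≡21, 31^128≡41, 31^256≡81.
Since 369 = 1 + 16 + 32 + 64 + 256 in binary, 31^369 ≡ 31·81·61·21·81 ≡ 71 (mod 100).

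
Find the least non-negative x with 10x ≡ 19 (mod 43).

The inverse of 10 mod 43 is 13 (since 10·13 = 130 ≡ 1).
So x ≡ 13·19 = 247 ≡ 32 (mod 43).
Check: 10·32 = 320 = 7·43 + 19.

32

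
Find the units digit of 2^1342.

4

Last digits of 2^n: 2, 4, 8, 6 (period 4).
1342 leaves remainder 2 on division by 4, so 2^1342 ends in 4.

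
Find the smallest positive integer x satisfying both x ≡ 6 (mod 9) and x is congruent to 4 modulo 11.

x ≡ 6 (mod 9) gives x ∈ {6, 15}.
The first of these with x mod 11 = 4 is 15.

15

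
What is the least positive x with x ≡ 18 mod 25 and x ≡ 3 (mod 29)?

293

x ≡ 18 (mod 25) gives x ∈ {18, 43, 68, 93, 118, 143, 168, 193, …}.
The first of these with x mod 29 = 3 is 293.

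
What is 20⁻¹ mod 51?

51 = 2·20 + 11
20 = 1·11 + 9
11 = 1·9 + 2
9 = 4·2 + 1
2 = 2·1 + 0
Back-substituting gives 20·23 ≡ 1 (mod 51).

23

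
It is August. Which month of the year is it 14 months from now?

Dividing 14 by 12 gives quotient 1 and remainder 2.
August + 2 months → October.

October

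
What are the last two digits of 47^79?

83

Square-and-reduce mod 100: 47^1≡47, 47^2≡9, 47^4≡81, 47^8≡61, 47^16≡21, 47^32≡41, 47^64≡81.
Since 79 = 1 + 2 + 4 + 8 + 64 in binary, 47^79 ≡ 47·9·81·61·81 ≡ 83 (mod 100).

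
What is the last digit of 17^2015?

3

Powers of 7 mod 10 repeat with period 4: 7, 9, 3, 1.
2015 leaves remainder 3 on division by 4, so 17^2015 ends in 3.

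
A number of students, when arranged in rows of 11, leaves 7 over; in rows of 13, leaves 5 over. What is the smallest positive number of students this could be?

18

x ≡ 7 (mod 11) gives x ∈ {7, 18}.
The first of these with x mod 13 = 5 is 18.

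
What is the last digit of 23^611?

7

Last digits of 3^n: 3, 9, 7, 1 (period 4).
611 leaves remainder 3 on division by 4, so 23^611 ends in 7.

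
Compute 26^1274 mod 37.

10

Successive squares of 26 mod 37: 26^1≡26, 26^2≡10, 26^4≡26, 26^8≡10, 26^16≡26, 26^32≡10, 26^64≡26, 26^128≡10, 26^256≡26, 26^512≡10, 26^1024≡26.
Since 1274 = 2 + 8 + 16 + 32 + 64 + 128 + 1024 in binary, 26^1274 ≡ 10·10·26·10·26·10·26 ≡ 10 (mod 37).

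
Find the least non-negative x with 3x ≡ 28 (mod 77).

35

3⁻¹ ≡ 26 (mod 77) because 3·26 = 78 = 1·77 + 1.
So x ≡ 26·28 = 728 ≡ 35 (mod 77).
Check: 3·35 = 105 = 1·77 + 28.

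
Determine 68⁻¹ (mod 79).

79 = 1·68 + 11
68 = 6·11 + 2
11 = 5·2 + 1
2 = 2·1 + 0
Back-substituting gives 68·43 ≡ 1 (mod 79).

43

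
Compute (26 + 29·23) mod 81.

45

29·23 = 667.
Dividing 667 by 81 gives quotient 8 and remainder 19.
(26 + 19) mod 81 = 45.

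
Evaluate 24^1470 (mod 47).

4

By repeated squaring mod 47: 24^1≡24, 24^2≡12, 24^4≡3, 24^8≡9, 24^16≡34, 24^32≡28, 24^64≡32, 24^128≡37, 24^256≡6, 24^512≡36, 24^1024≡27.
Since 1470 = 2 + 4 + 8 + 16 + 32 + 128 + 256 + 1024 in binary, 24^1470 ≡ 12·3·9·34·28·37·6·27 ≡ 4 (mod 47).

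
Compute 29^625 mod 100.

49

Successive squares of 29 mod 100: 29^1≡29, 29^2≡41, 29^4≡81, 29^8≡61, 29^16≡21, 29^32≡41, 29^64≡81, 29^128≡61, 29^256≡21, 29^512≡41.
Since 625 = 1 + 16 + 32 + 64 + 512 in binary, 29^625 ≡ 29·21·41·81·41 ≡ 49 (mod 100).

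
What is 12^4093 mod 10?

2

The units digit of 12^n cycles with period 4: 2, 4, 8, 6, …
4093 mod 4 = 1, so the last digit matches 2^1 = 2.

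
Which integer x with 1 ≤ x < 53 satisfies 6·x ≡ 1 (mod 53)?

9

53 = 8·6 + 5
6 = 1·5 + 1
5 = 5·1 + 0
Back-substituting gives 6·9 ≡ 1 (mod 53).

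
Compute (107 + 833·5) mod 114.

833·5 = 4165.
4165 = 36·114 + 61, so 4165 mod 114 = 61.
(107 + 61) mod 114 = 54.

54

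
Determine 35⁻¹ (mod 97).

35·61 = 2135 = 22·97 + 1, so 35⁻¹ ≡ 61 (mod 97).

61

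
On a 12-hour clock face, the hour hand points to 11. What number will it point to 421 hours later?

12

Dividing 421 by 12 gives quotient 35 and remainder 1.
11 + 1 → 12 on a 12-hour dial.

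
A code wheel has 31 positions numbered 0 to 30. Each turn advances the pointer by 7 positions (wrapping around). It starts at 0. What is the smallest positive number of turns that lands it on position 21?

3

7⁻¹ ≡ 9 (mod 31) because 7·9 = 63 = 2·31 + 1.
So x ≡ 9·21 = 189 ≡ 3 (mod 31).
Check: 7·3 = 21 = 0·31 + 21.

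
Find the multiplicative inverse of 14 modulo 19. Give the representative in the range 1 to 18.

15

19 = 1·14 + 5
14 = 2·5 + 4
5 = 1·4 + 1
4 = 4·1 + 0
Back-substituting gives 14·15 ≡ 1 (mod 19).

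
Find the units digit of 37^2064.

Last digits of 7^n: 7, 9, 3, 1 (period 4).
2064 leaves remainder 0 on division by 4, so 37^2064 ends in 1.

1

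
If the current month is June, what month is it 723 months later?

September

723 − 60·12 = 3, so 723 ≡ 3 (mod 12).
June + 3 months → September.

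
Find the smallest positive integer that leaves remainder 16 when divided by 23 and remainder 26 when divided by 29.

200

x ≡ 16 (mod 23) gives x ∈ {16, 39, 62, 85, 108, 131, 154, 177, …}.
The first of these with x mod 29 = 26 is 200.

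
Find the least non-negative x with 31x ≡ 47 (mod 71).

31⁻¹ ≡ 55 (mod 71) because 31·55 = 1705 = 24·71 + 1.
So x ≡ 55·47 = 2585 ≡ 29 (mod 71).
Check: 31·29 = 899 = 12·71 + 47.

29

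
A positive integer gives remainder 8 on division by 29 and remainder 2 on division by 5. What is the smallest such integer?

x ≡ 2 (mod 5) gives x ∈ {2, 7, 12, 17, 22, 27, 32, 37}.
The first of these with x mod 29 = 8 is 37.

37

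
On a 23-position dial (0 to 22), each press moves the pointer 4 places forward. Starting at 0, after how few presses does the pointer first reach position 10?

14

The inverse of 4 mod 23 is 6 (since 4·6 = 24 ≡ 1).
Multiplying both sides by 6: x ≡ 6·10 = 60 ≡ 14 (mod 23).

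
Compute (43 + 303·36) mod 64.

303·36 = 10908.
10908 mod 64 = 28 (since 170·64 = 10880).
(43 + 28) mod 64 = 7.

7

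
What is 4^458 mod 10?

6

The units digit of 4^n cycles with period 2: 4, 6, …
458 leaves remainder 0 on division by 2, so 4^458 ends in 6.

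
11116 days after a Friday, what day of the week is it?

Friday

11116 − 1588·7 = 0, so 11116 ≡ 0 (mod 7).
Friday + 0 days → Friday.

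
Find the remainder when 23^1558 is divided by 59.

48

Square-and-reduce mod 59: 23^1≡23, 23^2≡57, 23^4≡4, 23^8≡16, 23^16≡20, 23^32≡46, 23^64≡51, 23^128≡5, 23^256≡25, 23^512≡35, 23^1024≡45.
1558 = 2 + 4 + 16 + 512 + 1024, so 23^1558 ≡ 57·4·20·35·45 ≡ 48 (mod 59).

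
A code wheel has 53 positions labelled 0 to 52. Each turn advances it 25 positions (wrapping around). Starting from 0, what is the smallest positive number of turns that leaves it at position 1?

53 = 2·25 + 3
25 = 8·3 + 1
3 = 3·1 + 0
Back-substituting gives 25·17 ≡ 1 (mod 53).

17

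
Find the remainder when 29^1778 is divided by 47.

Successive squares of 29 mod 47: 29^1≡29, 29^2≡42, 29^4≡25, 29^8≡14, 29^16≡8, 29^32≡17, 29^64≡7, 29^128≡2, 29^256≡4, 29^512≡16, 29^1024≡21.
Since 1778 = 2 + 16 + 32 + 64 + 128 + 512 + 1024 in binary, 29^1778 ≡ 42·8·17·7·2·16·21 ≡ 6 (mod 47).

6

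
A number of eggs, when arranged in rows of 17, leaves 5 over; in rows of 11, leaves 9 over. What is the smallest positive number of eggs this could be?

141

Since 11·14 ≡ 1 (mod 17), take x = 9 + 11·((5−9)·14 mod 17) = 9 + 11·12 = 141.
Check: 141 mod 17 = 5, 141 mod 11 = 9.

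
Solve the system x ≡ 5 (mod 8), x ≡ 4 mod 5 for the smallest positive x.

29

x ≡ 4 (mod 5) gives x ∈ {4, 9, 14, 19, 24, 29}.
The first of these with x mod 8 = 5 is 29.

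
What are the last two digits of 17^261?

17

Square-and-reduce mod 100: 17^1≡17, 17^2≡89, 17^4≡21, 17^8≡41, 17^16≡81, 17^32≡61, 17^64≡21, 17^128≡41, 17^256≡81.
Since 261 = 1 + 4 + 256 in binary, 17^261 ≡ 17·21·81 ≡ 17 (mod 100).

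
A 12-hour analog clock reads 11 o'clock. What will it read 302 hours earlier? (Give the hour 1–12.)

302 = 25·12 + 2, so 302 mod 12 = 2.
11 − 2 → 9 on a 12-hour dial.

9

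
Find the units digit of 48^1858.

4

Powers of 8 mod 10 repeat with period 4: 8, 4, 2, 6.
1858 leaves remainder 2 on division by 4, so 48^1858 ends in 4.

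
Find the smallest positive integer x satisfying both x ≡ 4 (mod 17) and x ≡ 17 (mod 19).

55

Since 19·9 ≡ 1 (mod 17), take x = 17 + 19·((4−17)·9 mod 17) = 17 + 19·2 = 55.
Check: 55 mod 17 = 4, 55 mod 19 = 17.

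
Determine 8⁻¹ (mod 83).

8·52 = 416 = 5·83 + 1, so 8⁻¹ ≡ 52 (mod 83).

52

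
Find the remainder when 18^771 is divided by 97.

By repeated squaring mod 97: 18^1≡18, 18^2≡33, 18^4≡22, 18^8≡96, 18^16≡1, 18^32≡1, 18^64≡1, 18^128≡1, 18^256≡1, 18^512≡1.
771 = 1 + 2 + 256 + 512, so 18^771 ≡ 18·33·1·1 ≡ 12 (mod 97).

12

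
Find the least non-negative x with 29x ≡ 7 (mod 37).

13

29⁻¹ ≡ 23 (mod 37) because 29·23 = 667 = 18·37 + 1.
So x ≡ 23·7 = 161 ≡ 13 (mod 37).
Check: 29·13 = 377 = 10·37 + 7.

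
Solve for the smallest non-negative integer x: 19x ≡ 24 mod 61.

The inverse of 19 mod 61 is 45 (since 19·45 = 855 ≡ 1).
So x ≡ 45·24 = 1080 ≡ 43 (mod 61).
Check: 19·43 = 817 = 13·61 + 24.

43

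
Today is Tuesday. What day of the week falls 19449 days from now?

Friday

19449 = 2778·7 + 3, so 19449 mod 7 = 3.
Tuesday + 3 days → Friday.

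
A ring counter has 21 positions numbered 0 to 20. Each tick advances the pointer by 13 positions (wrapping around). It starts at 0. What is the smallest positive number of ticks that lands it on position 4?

13⁻¹ ≡ 13 (mod 21) because 13·13 = 169 = 8·21 + 1.
So x ≡ 13·4 = 52 ≡ 10 (mod 21).
Check: 13·10 = 130 = 6·21 + 4.

10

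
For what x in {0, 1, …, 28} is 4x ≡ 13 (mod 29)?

4⁻¹ ≡ 22 (mod 29) because 4·22 = 88 = 3·29 + 1.
So x ≡ 22·13 = 286 ≡ 25 (mod 29).

25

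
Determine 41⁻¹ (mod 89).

41·76 = 3116 = 35·89 + 1, so 41⁻¹ ≡ 76 (mod 89).

76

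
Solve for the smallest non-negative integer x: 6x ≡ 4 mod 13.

6⁻¹ ≡ 11 (mod 13) because 6·11 = 66 = 5·13 + 1.
So x ≡ 11·4 = 44 ≡ 5 (mod 13).

5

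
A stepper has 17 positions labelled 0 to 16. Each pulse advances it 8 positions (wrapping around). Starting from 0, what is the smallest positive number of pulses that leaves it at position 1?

15

17 = 2·8 + 1
8 = 8·1 + 0
Back-substituting gives 8·15 ≡ 1 (mod 17).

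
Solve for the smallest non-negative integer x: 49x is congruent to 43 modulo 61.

The inverse of 49 mod 61 is 5 (since 49·5 = 245 ≡ 1).
Multiplying both sides by 5: x ≡ 5·43 = 215 ≡ 32 (mod 61).
Check: 49·32 = 1568 = 25·61 + 43.

32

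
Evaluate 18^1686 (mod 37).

Successive squares of 18 mod 37: 18^1≡18, 18^2≡28, 18^4≡7, 18^8≡12, 18^16≡33, 18^32≡16, 18^64≡34, 18^128≡9, 18^256≡7, 18^512≡12, 18^1024≡33.
Since 1686 = 2 + 4 + 16 + 128 + 512 + 1024 in binary, 18^1686 ≡ 28·7·33·9·12·33 ≡ 27 (mod 37).

27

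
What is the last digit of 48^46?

The units digit of 48^n cycles with period 4: 8, 4, 2, 6, …
46 leaves remainder 2 on division by 4, so 48^46 ends in 4.

4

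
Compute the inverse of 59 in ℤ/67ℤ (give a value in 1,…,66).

25

59·25 = 1475 = 22·67 + 1, so 59⁻¹ ≡ 25 (mod 67).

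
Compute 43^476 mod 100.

By repeated squaring mod 100: 43^1≡43, 43^2≡49, 43^4≡1, 43^8≡1, 43^16≡1, 43^32≡1, 43^64≡1, 43^128≡1, 43^256≡1.
Since 476 = 4 + 8 + 16 + 64 + 128 + 256 in binary, 43^476 ≡ 1·1·1·1·1·1 ≡ 1 (mod 100).

1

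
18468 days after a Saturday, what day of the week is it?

Dividing 18468 by 7 gives quotient 2638 and remainder 2.
Saturday + 2 days → Monday.

Monday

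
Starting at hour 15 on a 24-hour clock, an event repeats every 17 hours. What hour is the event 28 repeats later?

11

28·17 = 476.
476 mod 24 = 20 (since 19·24 = 456).
(15 + 20) mod 24 = 11.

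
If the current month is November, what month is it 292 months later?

March

292 − 24·12 = 4, so 292 ≡ 4 (mod 12).
November + 4 months → March.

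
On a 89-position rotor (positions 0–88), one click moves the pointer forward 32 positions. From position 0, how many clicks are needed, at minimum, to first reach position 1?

32·64 = 2048 = 23·89 + 1, so 32⁻¹ ≡ 64 (mod 89).

64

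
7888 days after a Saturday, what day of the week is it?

Friday

7888 mod 7 = 6 (since 1126·7 = 7882).
Saturday + 6 days → Friday.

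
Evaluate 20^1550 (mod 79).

9

Square-and-reduce mod 79: 20^1≡20, 20^2≡5, 20^4≡25, 20^8≡72, 20^16≡49, 20^32≡31, 20^64≡13, 20^128≡11, 20^256≡42, 20^512≡26, 20^1024≡44.
Since 1550 = 2 + 4 + 8 + 512 + 1024 in binary, 20^1550 ≡ 5·25·72·26·44 ≡ 9 (mod 79).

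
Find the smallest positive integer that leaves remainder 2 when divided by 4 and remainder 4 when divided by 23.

50

x ≡ 2 (mod 4) gives x ∈ {2, 6, 10, 14, 18, 22, 26, 30, …}.
The first of these with x mod 23 = 4 is 50.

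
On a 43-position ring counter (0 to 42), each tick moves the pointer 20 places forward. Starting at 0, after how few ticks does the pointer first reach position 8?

9

The inverse of 20 mod 43 is 28 (since 20·28 = 560 ≡ 1).
So x ≡ 28·8 = 224 ≡ 9 (mod 43).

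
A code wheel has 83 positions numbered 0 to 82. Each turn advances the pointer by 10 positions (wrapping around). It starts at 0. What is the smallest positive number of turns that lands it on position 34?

10⁻¹ ≡ 25 (mod 83) because 10·25 = 250 = 3·83 + 1.
So x ≡ 25·34 = 850 ≡ 20 (mod 83).

20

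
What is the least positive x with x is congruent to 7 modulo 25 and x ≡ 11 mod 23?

57

Since 23·12 ≡ 1 (mod 25), take x = 11 + 23·((7−11)·12 mod 25) = 11 + 23·2 = 57.
Check: 57 mod 25 = 7, 57 mod 23 = 11.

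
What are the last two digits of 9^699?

89

Square-and-reduce mod 100: 9^1≡9, 9^2≡81, 9^4≡61, 9^8≡21, 9^16≡41, 9^32≡81, 9^64≡61, 9^128≡21, 9^256≡41, 9^512≡81.
Since 699 = 1 + 2 + 8 + 16 + 32 + 128 + 512 in binary, 9^699 ≡ 9·81·21·41·81·21·81 ≡ 89 (mod 100).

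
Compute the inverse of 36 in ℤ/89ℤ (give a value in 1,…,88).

47

36·47 = 1692 = 19·89 + 1, so 36⁻¹ ≡ 47 (mod 89).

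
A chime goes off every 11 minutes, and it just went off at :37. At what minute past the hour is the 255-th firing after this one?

22

255·11 = 2805.
2805 = 46·60 + 45, so 2805 mod 60 = 45.
(37 + 45) mod 60 = 22.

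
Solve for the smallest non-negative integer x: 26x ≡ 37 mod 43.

The inverse of 26 mod 43 is 5 (since 26·5 = 130 ≡ 1).
Multiplying both sides by 5: x ≡ 5·37 = 185 ≡ 13 (mod 43).
Check: 26·13 = 338 = 7·43 + 37.

13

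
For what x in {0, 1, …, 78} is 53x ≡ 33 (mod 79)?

20

The inverse of 53 mod 79 is 3 (since 53·3 = 159 ≡ 1).
Multiplying both sides by 3: x ≡ 3·33 = 99 ≡ 20 (mod 79).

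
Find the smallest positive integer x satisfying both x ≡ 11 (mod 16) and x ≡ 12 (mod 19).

Since 19·11 ≡ 1 (mod 16), take x = 12 + 19·((11−12)·11 mod 16) = 12 + 19·5 = 107.
Check: 107 mod 16 = 11, 107 mod 19 = 12.

107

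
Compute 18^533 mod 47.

25

Square-and-reduce mod 47: 18^1≡18, 18^2≡42, 18^4≡25, 18^8≡14, 18^16≡8, 18^32≡17, 18^64≡7, 18^128≡2, 18^256≡4, 18^512≡16.
533 = 1 + 4 + 16 + 512, so 18^533 ≡ 18·25·8·16 ≡ 25 (mod 47).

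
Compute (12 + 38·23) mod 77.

38·23 = 874.
874 − 11·77 = 27, so 874 ≡ 27 (mod 77).
(12 + 27) mod 77 = 39.

39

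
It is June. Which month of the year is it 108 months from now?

Dividing 108 by 12 gives quotient 9 and remainder 0.
June + 0 months → June.

June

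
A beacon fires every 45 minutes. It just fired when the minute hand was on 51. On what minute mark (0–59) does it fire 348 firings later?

348·45 = 15660.
15660 mod 60 = 0 (since 261·60 = 15660).
(51 + 0) mod 60 = 51.

51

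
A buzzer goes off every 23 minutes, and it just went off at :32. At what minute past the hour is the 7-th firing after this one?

7·23 = 161.
161 = 2·60 + 41, so 161 mod 60 = 41.
(32 + 41) mod 60 = 13.

13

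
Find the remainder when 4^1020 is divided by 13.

Successive squares of 4 mod 13: 4^1≡4, 4^2≡3, 4^4≡9, 4^8≡3, 4^16≡9, 4^32≡3, 4^64≡9, 4^128≡3, 4^256≡9, 4^512≡3.
Since 1020 = 4 + 8 + 16 + 32 + 64 + 128 + 256 + 512 in binary, 4^1020 ≡ 9·3·9·3·9·3·9·3 ≡ 1 (mod 13).

1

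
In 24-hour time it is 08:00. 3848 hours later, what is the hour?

16

Dividing 3848 by 24 gives quotient 160 and remainder 8.
(8 + 8) mod 24 = 16.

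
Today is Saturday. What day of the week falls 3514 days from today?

3514 − 502·7 = 0, so 3514 ≡ 0 (mod 7).
Saturday + 0 days → Saturday.

Saturday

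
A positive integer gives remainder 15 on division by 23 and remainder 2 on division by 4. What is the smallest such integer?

Since 4·6 ≡ 1 (mod 23), take x = 2 + 4·((15−2)·6 mod 23) = 2 + 4·9 = 38.
Check: 38 mod 23 = 15, 38 mod 4 = 2.

38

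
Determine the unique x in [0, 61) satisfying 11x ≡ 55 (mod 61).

5

11⁻¹ ≡ 50 (mod 61) because 11·50 = 550 = 9·61 + 1.
So x ≡ 50·55 = 2750 ≡ 5 (mod 61).
Check: 11·5 = 55 = 0·61 + 55.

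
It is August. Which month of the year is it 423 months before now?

Dividing 423 by 12 gives quotient 35 and remainder 3.
August − 3 months → May.

May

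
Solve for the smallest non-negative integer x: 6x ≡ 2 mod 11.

The inverse of 6 mod 11 is 2 (since 6·2 = 12 ≡ 1).
So x ≡ 2·2 = 4 ≡ 4 (mod 11).

4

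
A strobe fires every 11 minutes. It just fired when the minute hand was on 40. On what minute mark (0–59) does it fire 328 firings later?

48

328·11 = 3608.
3608 = 60·60 + 8, so 3608 mod 60 = 8.
(40 + 8) mod 60 = 48.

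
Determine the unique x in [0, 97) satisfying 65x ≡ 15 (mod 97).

The inverse of 65 mod 97 is 3 (since 65·3 = 195 ≡ 1).
So x ≡ 3·15 = 45 ≡ 45 (mod 97).
Check: 65·45 = 2925 = 30·97 + 15.

45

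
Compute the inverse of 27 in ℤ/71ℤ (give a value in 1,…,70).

27·50 = 1350 = 19·71 + 1, so 27⁻¹ ≡ 50 (mod 71).

50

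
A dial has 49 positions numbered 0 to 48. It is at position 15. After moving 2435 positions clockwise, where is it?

2435 − 49·49 = 34, so 2435 ≡ 34 (mod 49).
(15 + 34) mod 49 = 0.

0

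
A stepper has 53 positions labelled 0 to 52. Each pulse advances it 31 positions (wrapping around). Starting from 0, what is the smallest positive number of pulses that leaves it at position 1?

12

31·12 = 372 = 7·53 + 1, so 31⁻¹ ≡ 12 (mod 53).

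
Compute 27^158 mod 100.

Square-and-reduce mod 100: 27^1≡27, 27^2≡29, 27^4≡41, 27^8≡81, 27^16≡61, 27^32≡21, 27^64≡41, 27^128≡81.
Since 158 = 2 + 4 + 8 + 16 + 128 in binary, 27^158 ≡ 29·41·81·61·81 ≡ 69 (mod 100).

69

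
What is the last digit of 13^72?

1

Last digits of 3^n: 3, 9, 7, 1 (period 4).
72 mod 4 = 0, so the last digit matches 3^4 = 1.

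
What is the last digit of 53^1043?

7

Powers of 3 mod 10 repeat with period 4: 3, 9, 7, 1.
1043 mod 4 = 3, so the last digit matches 3^3 = 7.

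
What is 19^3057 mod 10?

The units digit of 19^n cycles with period 2: 9, 1, …
3057 leaves remainder 1 on division by 2, so 19^3057 ends in 9.

9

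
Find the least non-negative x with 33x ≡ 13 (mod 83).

18

33⁻¹ ≡ 78 (mod 83) because 33·78 = 2574 = 31·83 + 1.
Multiplying both sides by 78: x ≡ 78·13 = 1014 ≡ 18 (mod 83).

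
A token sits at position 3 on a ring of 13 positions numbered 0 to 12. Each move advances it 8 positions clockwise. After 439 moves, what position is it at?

439·8 = 3512.
Dividing 3512 by 13 gives quotient 270 and remainder 2.
(3 + 2) mod 13 = 5.

5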